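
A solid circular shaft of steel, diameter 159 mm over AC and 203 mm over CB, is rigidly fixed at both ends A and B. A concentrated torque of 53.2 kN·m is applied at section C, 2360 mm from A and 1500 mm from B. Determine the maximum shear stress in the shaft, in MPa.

26.1 MPa

Compatibility: T_A·a/J_AC = T_B·b/J_CB with T_A + T_B = T₀.
J_AC = 6.27×10^-5 m⁴, J_CB = 1.67×10^-4 m⁴, so T_A = T₀·(J_AC/a)/((J_AC/a)+(J_CB/b)) = 10270 N·m, T_B = 42930 N·m.
τ in each portion: τ_AC = 1.30×10^7 Pa, τ_CB = 2.61×10^7 Pa; maximum is in CB.
τ_max = T_CB·r/J = 42930·0.102/1.67×10^-4 = 2.614×10^7 Pa.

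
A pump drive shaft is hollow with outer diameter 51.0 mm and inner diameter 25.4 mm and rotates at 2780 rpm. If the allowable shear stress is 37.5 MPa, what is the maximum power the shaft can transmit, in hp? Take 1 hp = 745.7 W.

J = π(d_o⁴ − d_i⁴)/32 = π(0.0510⁴ − 0.0254⁴)/32 = 6.233×10^-7 m⁴.
T_max = τ_allow·J/r = 3.75×10^7 × 6.233×10^-7 / 0.0255 = 916.6 N·m.
ω = 2π·2780/60 = 291.1 rad/s, so P_max = T_max·ω = 2.669×10^5 W.

358 hp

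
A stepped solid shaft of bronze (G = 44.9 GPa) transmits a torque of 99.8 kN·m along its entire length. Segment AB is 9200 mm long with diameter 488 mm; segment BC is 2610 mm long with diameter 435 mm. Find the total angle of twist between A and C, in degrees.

0.305°

J_AB = π(0.488)⁴/32 = 5.57×10^-3 m⁴; J_BC = π(0.435)⁴/32 = 3.52×10^-3 m⁴.
θ = (T/G)·Σ L_i/J_i = (99800/44.9×10⁹)·(9.20/5.57×10^-3 + 2.61/3.52×10^-3) = 5.323×10^-3 rad.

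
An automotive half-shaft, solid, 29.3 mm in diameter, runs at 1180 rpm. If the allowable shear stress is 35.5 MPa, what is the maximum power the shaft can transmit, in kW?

J = πd⁴/32 = π(0.0293)⁴/32 = 7.236×10^-8 m⁴.
T_max = τ_allow·J/r = 3.55×10^7 × 7.236×10^-8 / 0.0146 = 175.3 N·m.
ω = 2π·1180/60 = 123.6 rad/s, so P_max = T_max·ω = 2.167×10^4 W.

21.7 kW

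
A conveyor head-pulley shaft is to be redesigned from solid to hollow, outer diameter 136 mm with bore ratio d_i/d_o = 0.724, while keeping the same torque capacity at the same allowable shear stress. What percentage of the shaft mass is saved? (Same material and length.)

Equal τ_max and T ⇒ the solid shaft needs d_s³ = d_o³(1−k⁴), so d_s = 136·(1−0.724⁴)^(1/3) = 122.2 mm.
Area ratio A_h/A_s = d_o²(1−k²)/d_s² = (1−k²)/(1−k⁴)^(2/3) = 0.5895.
Mass saving = 1 − 0.5895 = 41.1 %.

41.1 %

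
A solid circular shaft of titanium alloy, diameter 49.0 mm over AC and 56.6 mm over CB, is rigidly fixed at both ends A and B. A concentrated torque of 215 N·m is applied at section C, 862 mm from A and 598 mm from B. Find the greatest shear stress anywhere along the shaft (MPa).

Compatibility: T_A·a/J_AC = T_B·b/J_CB with T_A + T_B = T₀.
J_AC = 5.66×10^-7 m⁴, J_CB = 1.01×10^-6 m⁴, so T_A = T₀·(J_AC/a)/((J_AC/a)+(J_CB/b)) = 60.29 N·m, T_B = 154.7 N·m.
τ in each portion: τ_AC = 2.61×10^6 Pa, τ_CB = 4.35×10^6 Pa; maximum is in CB.
τ_max = T_CB·r/J = 154.7·0.0283/1.01×10^-6 = 4.346×10^6 Pa.

4.35 MPa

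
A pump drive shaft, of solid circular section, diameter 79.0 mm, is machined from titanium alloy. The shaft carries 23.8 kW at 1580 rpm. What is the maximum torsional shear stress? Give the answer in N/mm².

ω = 2π·1580/60 = 165.5 rad/s, so T = P/ω = 23.8×10³ / 165.5 = 143.8 N·m.
J = πd⁴/32 = π(0.0790)⁴/32 = 3.824×10^-6 m⁴.
τ_max = T·r/J = 143.8 × 0.0395 / 3.824×10^-6 = 1.486×10^6 Pa.

1.49 N/mm²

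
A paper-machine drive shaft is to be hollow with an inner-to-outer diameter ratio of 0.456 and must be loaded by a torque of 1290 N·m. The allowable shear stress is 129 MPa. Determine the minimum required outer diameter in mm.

37.6 mm

For a hollow shaft with d_i/d_o = 0.456: τ_max = 16T/(π d_o³ (1−k⁴)), so d_o = [16T/(π τ_allow (1−k⁴))]^(1/3) = [16·1290/(π·1.29×10^8·0.9568)]^(1/3) = 0.03762 m.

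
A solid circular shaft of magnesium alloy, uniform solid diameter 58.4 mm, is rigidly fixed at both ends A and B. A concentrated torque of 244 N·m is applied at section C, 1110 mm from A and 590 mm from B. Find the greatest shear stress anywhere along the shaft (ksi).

With uniform GJ and both ends fixed, compatibility θ_AC = θ_CB gives T_A·a = T_B·b, together with T_A + T_B = T₀.
T_A = T₀·b/(a+b) = 244.0·590/1700 = 84.68 N·m; T_B = 159.3 N·m.
τ in each portion: τ_AC = 2.17×10^6 Pa, τ_CB = 4.07×10^6 Pa; maximum is in CB.
τ_max = T_CB·r/J = 159.3·0.0292/1.14×10^-6 = 4.074×10^6 Pa.

0.591 ksi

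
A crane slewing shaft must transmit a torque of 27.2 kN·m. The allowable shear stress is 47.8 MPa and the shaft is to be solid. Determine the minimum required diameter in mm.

For a solid shaft τ_max = 16T/(πd³), so d = (16T/(π τ_allow))^(1/3) = (16·27200/(π·4.78×10^7))^(1/3) = 0.1426 m.

143 mm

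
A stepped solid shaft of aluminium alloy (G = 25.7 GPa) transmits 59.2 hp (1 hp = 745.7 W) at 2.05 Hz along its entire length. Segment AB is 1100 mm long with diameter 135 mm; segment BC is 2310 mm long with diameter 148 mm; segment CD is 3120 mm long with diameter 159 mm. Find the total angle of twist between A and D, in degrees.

ω = 2π·2.05 = 12.88 rad/s, so T = P/ω = 59.2×745.7 / 12.88 = 3427 N·m.
J_AB = π(0.135)⁴/32 = 3.26×10^-5 m⁴; J_BC = π(0.148)⁴/32 = 4.71×10^-5 m⁴; J_CD = π(0.159)⁴/32 = 6.27×10^-5 m⁴.
θ = (T/G)·Σ L_i/J_i = (3427/25.7×10⁹)·(1.10/3.26×10^-5 + 2.31/4.71×10^-5 + 3.12/6.27×10^-5) = 0.01767 rad.

1.01°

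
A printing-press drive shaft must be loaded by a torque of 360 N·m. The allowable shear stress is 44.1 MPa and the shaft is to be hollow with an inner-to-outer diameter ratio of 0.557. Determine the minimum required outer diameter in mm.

35.8 mm

For a hollow shaft with d_i/d_o = 0.557: τ_max = 16T/(π d_o³ (1−k⁴)), so d_o = [16T/(π τ_allow (1−k⁴))]^(1/3) = [16·360.0/(π·4.41×10^7·0.9037)]^(1/3) = 0.03583 m.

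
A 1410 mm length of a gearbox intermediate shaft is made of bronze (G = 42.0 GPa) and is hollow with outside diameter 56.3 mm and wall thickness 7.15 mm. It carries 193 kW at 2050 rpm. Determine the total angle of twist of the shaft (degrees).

ω = 2π·2050/60 = 214.7 rad/s, so T = P/ω = 193×10³ / 214.7 = 899.0 N·m.
J = π(d_o⁴ − d_i⁴)/32 = π(0.0563⁴ − 0.0420⁴)/32 = 6.809×10^-7 m⁴.
θ = T·L/(G·J) = 899.0 × 1.41 / (42.0×10⁹ × 6.809×10^-7) = 0.04433 rad.

2.54°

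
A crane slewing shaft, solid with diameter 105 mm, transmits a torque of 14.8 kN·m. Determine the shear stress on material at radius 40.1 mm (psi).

J = πd⁴/32 = π(0.105)⁴/32 = 1.193×10^-5 m⁴.
Shear stress varies linearly with radius: τ = T·r/J = 14800 × 0.0401 / 1.193×10^-5 = 4.973×10^7 Pa.

7210 psi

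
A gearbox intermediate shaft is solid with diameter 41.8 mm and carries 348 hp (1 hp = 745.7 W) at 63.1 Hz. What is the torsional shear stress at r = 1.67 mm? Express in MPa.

3.65 MPa

ω = 2π·63.1 = 396.5 rad/s, so T = P/ω = 348×745.7 / 396.5 = 654.5 N·m.
J = πd⁴/32 = π(0.0418)⁴/32 = 2.997×10^-7 m⁴.
Shear stress varies linearly with radius: τ = T·r/J = 654.5 × 0.00167 / 2.997×10^-7 = 3.647×10^6 Pa.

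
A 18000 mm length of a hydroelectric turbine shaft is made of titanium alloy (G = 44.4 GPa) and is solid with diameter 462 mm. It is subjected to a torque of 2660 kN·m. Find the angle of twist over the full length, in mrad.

241 mrad

J = πd⁴/32 = π(0.462)⁴/32 = 4.473×10^-3 m⁴.
θ = T·L/(G·J) = 2.660e6 × 18.0 / (44.4×10⁹ × 4.473×10^-3) = 0.2411 rad.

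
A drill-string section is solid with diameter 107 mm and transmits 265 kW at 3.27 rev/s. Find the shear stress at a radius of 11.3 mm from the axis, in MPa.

11.3 MPa

ω = 2π·3.27 = 20.55 rad/s, so T = P/ω = 265×10³ / 20.55 = 12900 N·m.
J = πd⁴/32 = π(0.107)⁴/32 = 1.287×10^-5 m⁴.
Shear stress varies linearly with radius: τ = T·r/J = 12900 × 0.0113 / 1.287×10^-5 = 1.133×10^7 Pa.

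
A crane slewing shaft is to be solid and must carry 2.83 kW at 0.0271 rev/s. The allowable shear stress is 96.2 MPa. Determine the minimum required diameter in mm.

95.8 mm

ω = 2π·0.0271 = 0.1703 rad/s, so T = P/ω = 2.83×10³ / 0.1703 = 16620 N·m.
For a solid shaft τ_max = 16T/(πd³), so d = (16T/(π τ_allow))^(1/3) = (16·16620/(π·9.62×10^7))^(1/3) = 0.09582 m.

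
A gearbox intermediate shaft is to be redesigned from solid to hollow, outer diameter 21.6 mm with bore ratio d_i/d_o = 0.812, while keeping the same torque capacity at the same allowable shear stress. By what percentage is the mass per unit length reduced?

Equal τ_max and T ⇒ the solid shaft needs d_s³ = d_o³(1−k⁴), so d_s = 21.6·(1−0.812⁴)^(1/3) = 17.86 mm.
Area ratio A_h/A_s = d_o²(1−k²)/d_s² = (1−k²)/(1−k⁴)^(2/3) = 0.4983.
Mass saving = 1 − 0.4983 = 50.2 %.

50.2 %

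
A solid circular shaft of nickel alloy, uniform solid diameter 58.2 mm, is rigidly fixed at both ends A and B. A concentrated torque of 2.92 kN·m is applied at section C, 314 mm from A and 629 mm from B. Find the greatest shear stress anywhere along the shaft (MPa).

With uniform GJ and both ends fixed, compatibility θ_AC = θ_CB gives T_A·a = T_B·b, together with T_A + T_B = T₀.
T_A = T₀·b/(a+b) = 2920·629/943.0 = 1948 N·m; T_B = 972.3 N·m.
τ in each portion: τ_AC = 5.03×10^7 Pa, τ_CB = 2.51×10^7 Pa; maximum is in AC.
τ_max = T_AC·r/J = 1948·0.0291/1.13×10^-6 = 5.032×10^7 Pa.

50.3 MPa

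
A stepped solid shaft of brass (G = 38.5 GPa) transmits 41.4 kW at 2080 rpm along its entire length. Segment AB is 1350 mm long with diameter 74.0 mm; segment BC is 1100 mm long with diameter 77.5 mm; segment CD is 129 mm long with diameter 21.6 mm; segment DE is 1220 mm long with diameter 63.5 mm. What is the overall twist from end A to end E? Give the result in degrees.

ω = 2π·2080/60 = 217.8 rad/s, so T = P/ω = 41.4×10³ / 217.8 = 190.1 N·m.
J_AB = π(0.0740)⁴/32 = 2.94×10^-6 m⁴; J_BC = π(0.0775)⁴/32 = 3.54×10^-6 m⁴; J_CD = π(0.0216)⁴/32 = 2.14×10^-8 m⁴; J_DE = π(0.0635)⁴/32 = 1.60×10^-6 m⁴.
θ = (T/G)·Σ L_i/J_i = (190.1/38.5×10⁹)·(1.35/2.94×10^-6 + 1.10/3.54×10^-6 + 0.129/2.14×10^-8 + 1.22/1.60×10^-6) = 0.03737 rad.

2.14°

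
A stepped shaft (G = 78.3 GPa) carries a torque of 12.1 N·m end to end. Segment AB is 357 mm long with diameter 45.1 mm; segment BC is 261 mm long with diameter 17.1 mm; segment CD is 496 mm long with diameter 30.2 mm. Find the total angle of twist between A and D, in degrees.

0.337°

J_AB = π(0.0451)⁴/32 = 4.06×10^-7 m⁴; J_BC = π(0.0171)⁴/32 = 8.39×10^-9 m⁴; J_CD = π(0.0302)⁴/32 = 8.17×10^-8 m⁴.
θ = (T/G)·Σ L_i/J_i = (12.10/78.3×10⁹)·(0.357/4.06×10^-7 + 0.261/8.39×10^-9 + 0.496/8.17×10^-8) = 5.879×10^-3 rad.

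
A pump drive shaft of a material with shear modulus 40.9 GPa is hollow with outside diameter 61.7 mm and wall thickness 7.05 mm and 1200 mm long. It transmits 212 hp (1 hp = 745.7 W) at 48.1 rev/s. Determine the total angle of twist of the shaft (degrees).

0.957°

ω = 2π·48.1 = 302.2 rad/s, so T = P/ω = 212×745.7 / 302.2 = 523.1 N·m.
J = π(d_o⁴ − d_i⁴)/32 = π(0.0617⁴ − 0.0476⁴)/32 = 9.188×10^-7 m⁴.
θ = T·L/(G·J) = 523.1 × 1.20 / (40.9×10⁹ × 9.188×10^-7) = 0.01670 rad.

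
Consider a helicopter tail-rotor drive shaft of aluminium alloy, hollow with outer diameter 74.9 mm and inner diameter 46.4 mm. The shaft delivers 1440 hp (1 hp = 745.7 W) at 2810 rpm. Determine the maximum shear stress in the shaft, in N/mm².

ω = 2π·2810/60 = 294.3 rad/s, so T = P/ω = 1440×745.7 / 294.3 = 3649 N·m.
J = π(d_o⁴ − d_i⁴)/32 = π(0.0749⁴ − 0.0464⁴)/32 = 2.635×10^-6 m⁴.
τ_max = T·r/J = 3649 × 0.0375 / 2.635×10^-6 = 5.187×10^7 Pa.

51.9 N/mm²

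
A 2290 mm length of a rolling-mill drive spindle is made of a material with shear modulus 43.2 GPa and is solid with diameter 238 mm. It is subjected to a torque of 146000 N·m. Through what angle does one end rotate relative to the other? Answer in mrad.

J = πd⁴/32 = π(0.238)⁴/32 = 3.150×10^-4 m⁴.
θ = T·L/(G·J) = 146000 × 2.29 / (43.2×10⁹ × 3.150×10^-4) = 0.02457 rad.

24.6 mrad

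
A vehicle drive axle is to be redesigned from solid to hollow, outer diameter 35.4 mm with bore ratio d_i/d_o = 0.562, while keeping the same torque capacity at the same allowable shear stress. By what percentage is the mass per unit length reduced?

26.6 %

Equal τ_max and T ⇒ the solid shaft needs d_s³ = d_o³(1−k⁴), so d_s = 35.4·(1−0.562⁴)^(1/3) = 34.18 mm.
Area ratio A_h/A_s = d_o²(1−k²)/d_s² = (1−k²)/(1−k⁴)^(2/3) = 0.7338.
Mass saving = 1 − 0.7338 = 26.6 %.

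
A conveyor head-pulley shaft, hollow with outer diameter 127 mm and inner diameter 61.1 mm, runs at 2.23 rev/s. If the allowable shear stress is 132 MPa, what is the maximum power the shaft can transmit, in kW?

J = π(d_o⁴ − d_i⁴)/32 = π(0.127⁴ − 0.0611⁴)/32 = 2.417×10^-5 m⁴.
T_max = τ_allow·J/r = 1.32×10^8 × 2.417×10^-5 / 0.0635 = 50250 N·m.
ω = 2π·2.23 = 14.01 rad/s, so P_max = T_max·ω = 7.040×10^5 W.

704 kW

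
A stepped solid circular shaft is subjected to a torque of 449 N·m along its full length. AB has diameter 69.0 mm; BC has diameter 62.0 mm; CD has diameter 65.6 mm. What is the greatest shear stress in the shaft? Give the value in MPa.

9.59 MPa

Under the same torque, τ_max = 16T/(πd³) is largest where d is smallest — segment BC (d = 62.0 mm).
τ_max = 16·449.0/(π·(0.0620)³) = 9.595×10^6 Pa.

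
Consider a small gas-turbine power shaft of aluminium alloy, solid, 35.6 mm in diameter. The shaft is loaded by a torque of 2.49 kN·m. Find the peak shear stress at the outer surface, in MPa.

J = πd⁴/32 = π(0.0356)⁴/32 = 1.577×10^-7 m⁴.
τ_max = T·r/J = 2490 × 0.0178 / 1.577×10^-7 = 2.811×10^8 Pa.

281 MPa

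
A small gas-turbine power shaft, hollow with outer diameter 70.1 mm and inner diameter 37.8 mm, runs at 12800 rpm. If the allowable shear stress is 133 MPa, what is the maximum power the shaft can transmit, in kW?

J = π(d_o⁴ − d_i⁴)/32 = π(0.0701⁴ − 0.0378⁴)/32 = 2.170×10^-6 m⁴.
T_max = τ_allow·J/r = 1.33×10^8 × 2.170×10^-6 / 0.0350 = 8235 N·m.
ω = 2π·12800/60 = 1340 rad/s, so P_max = T_max·ω = 1.104×10^7 W.

11000 kW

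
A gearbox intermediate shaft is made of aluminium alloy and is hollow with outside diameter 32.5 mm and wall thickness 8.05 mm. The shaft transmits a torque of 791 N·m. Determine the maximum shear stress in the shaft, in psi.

18200 psi

J = π(d_o⁴ − d_i⁴)/32 = π(0.0325⁴ − 0.0164⁴)/32 = 1.024×10^-7 m⁴.
τ_max = T·r/J = 791.0 × 0.0163 / 1.024×10^-7 = 1.255×10^8 Pa.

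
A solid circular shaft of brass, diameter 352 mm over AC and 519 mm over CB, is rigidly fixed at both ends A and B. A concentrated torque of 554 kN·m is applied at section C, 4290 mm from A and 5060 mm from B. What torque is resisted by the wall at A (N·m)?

Compatibility: T_A·a/J_AC = T_B·b/J_CB with T_A + T_B = T₀.
J_AC = 1.51×10^-3 m⁴, J_CB = 7.12×10^-3 m⁴, so T_A = T₀·(J_AC/a)/((J_AC/a)+(J_CB/b)) = 110600 N·m, T_B = 443400 N·m.

111000 N·m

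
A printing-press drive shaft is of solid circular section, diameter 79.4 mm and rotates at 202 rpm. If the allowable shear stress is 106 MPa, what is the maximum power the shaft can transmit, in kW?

J = πd⁴/32 = π(0.0794)⁴/32 = 3.902×10^-6 m⁴.
T_max = τ_allow·J/r = 1.06×10^8 × 3.902×10^-6 / 0.0397 = 10420 N·m.
ω = 2π·202/60 = 21.15 rad/s, so P_max = T_max·ω = 2.204×10^5 W.

220 kW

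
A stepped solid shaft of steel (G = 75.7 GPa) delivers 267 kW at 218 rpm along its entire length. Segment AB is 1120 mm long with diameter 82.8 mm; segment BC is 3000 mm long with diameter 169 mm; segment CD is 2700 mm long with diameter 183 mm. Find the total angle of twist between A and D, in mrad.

47.1 mrad

ω = 2π·218/60 = 22.83 rad/s, so T = P/ω = 267×10³ / 22.83 = 11700 N·m.
J_AB = π(0.0828)⁴/32 = 4.61×10^-6 m⁴; J_BC = π(0.169)⁴/32 = 8.01×10^-5 m⁴; J_CD = π(0.183)⁴/32 = 1.10×10^-4 m⁴.
θ = (T/G)·Σ L_i/J_i = (11700/75.7×10⁹)·(1.12/4.61×10^-6 + 3.00/8.01×10^-5 + 2.70/1.10×10^-4) = 0.04708 rad.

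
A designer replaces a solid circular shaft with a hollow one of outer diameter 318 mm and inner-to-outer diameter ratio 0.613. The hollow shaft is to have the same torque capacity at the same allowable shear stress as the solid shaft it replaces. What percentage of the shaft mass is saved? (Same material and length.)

30.9 %

Equal τ_max and T ⇒ the solid shaft needs d_s³ = d_o³(1−k⁴), so d_s = 318·(1−0.613⁴)^(1/3) = 302.3 mm.
Area ratio A_h/A_s = d_o²(1−k²)/d_s² = (1−k²)/(1−k⁴)^(2/3) = 0.6909.
Mass saving = 1 − 0.6909 = 30.9 %.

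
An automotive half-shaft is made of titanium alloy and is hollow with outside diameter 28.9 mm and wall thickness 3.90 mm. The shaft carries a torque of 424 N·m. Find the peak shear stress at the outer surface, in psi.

J = π(d_o⁴ − d_i⁴)/32 = π(0.0289⁴ − 0.0211⁴)/32 = 4.902×10^-8 m⁴.
τ_max = T·r/J = 424.0 × 0.0144 / 4.902×10^-8 = 1.250×10^8 Pa.

18100 psi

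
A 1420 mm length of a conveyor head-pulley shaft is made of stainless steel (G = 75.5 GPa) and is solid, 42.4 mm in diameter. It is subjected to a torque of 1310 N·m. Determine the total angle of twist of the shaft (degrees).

4.45°

J = πd⁴/32 = π(0.0424)⁴/32 = 3.173×10^-7 m⁴.
θ = T·L/(G·J) = 1310 × 1.42 / (75.5×10⁹ × 3.173×10^-7) = 0.07765 rad.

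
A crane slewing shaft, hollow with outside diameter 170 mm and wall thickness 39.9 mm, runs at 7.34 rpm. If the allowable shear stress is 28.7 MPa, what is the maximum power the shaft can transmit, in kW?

J = π(d_o⁴ − d_i⁴)/32 = π(0.170⁴ − 0.0902⁴)/32 = 7.550×10^-5 m⁴.
T_max = τ_allow·J/r = 2.87×10^7 × 7.550×10^-5 / 0.0850 = 25490 N·m.
ω = 2π·7.34/60 = 0.7686 rad/s, so P_max = T_max·ω = 1.959×10^4 W.

19.6 kW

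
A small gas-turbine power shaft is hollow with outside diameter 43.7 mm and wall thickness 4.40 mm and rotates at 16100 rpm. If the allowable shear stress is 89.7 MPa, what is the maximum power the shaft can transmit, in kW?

1470 kW

J = π(d_o⁴ − d_i⁴)/32 = π(0.0437⁴ − 0.0349⁴)/32 = 2.124×10^-7 m⁴.
T_max = τ_allow·J/r = 8.97×10^7 × 2.124×10^-7 / 0.0219 = 871.9 N·m.
ω = 2π·16100/60 = 1686 rad/s, so P_max = T_max·ω = 1.470×10^6 W.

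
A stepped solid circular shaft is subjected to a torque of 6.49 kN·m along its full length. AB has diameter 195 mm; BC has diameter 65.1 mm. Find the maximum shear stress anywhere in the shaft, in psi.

Under the same torque, τ_max = 16T/(πd³) is largest where d is smallest — segment BC (d = 65.1 mm).
τ_max = 16·6490/(π·(0.0651)³) = 1.198×10^8 Pa.

17400 psi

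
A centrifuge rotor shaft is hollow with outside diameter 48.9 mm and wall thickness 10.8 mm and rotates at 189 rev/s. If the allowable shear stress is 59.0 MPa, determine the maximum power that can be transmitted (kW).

1450 kW

J = π(d_o⁴ − d_i⁴)/32 = π(0.0489⁴ − 0.0273⁴)/32 = 5.068×10^-7 m⁴.
T_max = τ_allow·J/r = 5.90×10^7 × 5.068×10^-7 / 0.0244 = 1223 N·m.
ω = 2π·189 = 1188 rad/s, so P_max = T_max·ω = 1.452×10^6 W.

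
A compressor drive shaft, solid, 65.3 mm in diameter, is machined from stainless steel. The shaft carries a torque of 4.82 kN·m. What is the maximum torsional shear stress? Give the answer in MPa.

J = πd⁴/32 = π(0.0653)⁴/32 = 1.785×10^-6 m⁴.
τ_max = T·r/J = 4820 × 0.0326 / 1.785×10^-6 = 8.816×10^7 Pa.

88.2 MPa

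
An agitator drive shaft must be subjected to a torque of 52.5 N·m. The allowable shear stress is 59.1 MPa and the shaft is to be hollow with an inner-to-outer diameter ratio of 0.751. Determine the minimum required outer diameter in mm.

18.8 mm

For a hollow shaft with d_i/d_o = 0.751: τ_max = 16T/(π d_o³ (1−k⁴)), so d_o = [16T/(π τ_allow (1−k⁴))]^(1/3) = [16·52.50/(π·5.91×10^7·0.6819)]^(1/3) = 0.01879 m.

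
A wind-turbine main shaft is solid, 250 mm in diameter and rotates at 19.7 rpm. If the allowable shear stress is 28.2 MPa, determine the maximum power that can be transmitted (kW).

178 kW

J = πd⁴/32 = π(0.250)⁴/32 = 3.835×10^-4 m⁴.
T_max = τ_allow·J/r = 2.82×10^7 × 3.835×10^-4 / 0.125 = 86520 N·m.
ω = 2π·19.7/60 = 2.063 rad/s, so P_max = T_max·ω = 1.785×10^5 W.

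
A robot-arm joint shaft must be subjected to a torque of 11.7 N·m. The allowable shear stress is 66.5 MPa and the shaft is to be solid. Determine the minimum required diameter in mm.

For a solid shaft τ_max = 16T/(πd³), so d = (16T/(π τ_allow))^(1/3) = (16·11.70/(π·6.65×10^7))^(1/3) = 0.009641 m.

9.64 mm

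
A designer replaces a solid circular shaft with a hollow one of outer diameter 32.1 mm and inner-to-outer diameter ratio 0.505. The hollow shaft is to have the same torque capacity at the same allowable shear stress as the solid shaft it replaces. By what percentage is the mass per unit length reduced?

Equal τ_max and T ⇒ the solid shaft needs d_s³ = d_o³(1−k⁴), so d_s = 32.1·(1−0.505⁴)^(1/3) = 31.39 mm.
Area ratio A_h/A_s = d_o²(1−k²)/d_s² = (1−k²)/(1−k⁴)^(2/3) = 0.7791.
Mass saving = 1 − 0.7791 = 22.1 %.

22.1 %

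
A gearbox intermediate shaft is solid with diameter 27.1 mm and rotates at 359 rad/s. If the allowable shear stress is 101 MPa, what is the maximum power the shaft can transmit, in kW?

142 kW

J = πd⁴/32 = π(0.0271)⁴/32 = 5.295×10^-8 m⁴.
T_max = τ_allow·J/r = 1.01×10^8 × 5.295×10^-8 / 0.0136 = 394.7 N·m.
ω = 359 rad/s, so P_max = T_max·ω = 1.417×10^5 W.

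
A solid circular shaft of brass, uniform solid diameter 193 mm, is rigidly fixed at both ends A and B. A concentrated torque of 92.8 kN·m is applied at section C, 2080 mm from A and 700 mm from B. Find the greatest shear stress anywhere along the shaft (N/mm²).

49.2 N/mm²

With uniform GJ and both ends fixed, compatibility θ_AC = θ_CB gives T_A·a = T_B·b, together with T_A + T_B = T₀.
T_A = T₀·b/(a+b) = 92800·700/2780 = 23370 N·m; T_B = 69430 N·m.
τ in each portion: τ_AC = 1.66×10^7 Pa, τ_CB = 4.92×10^7 Pa; maximum is in CB.
τ_max = T_CB·r/J = 69430·0.0965/1.36×10^-4 = 4.919×10^7 Pa.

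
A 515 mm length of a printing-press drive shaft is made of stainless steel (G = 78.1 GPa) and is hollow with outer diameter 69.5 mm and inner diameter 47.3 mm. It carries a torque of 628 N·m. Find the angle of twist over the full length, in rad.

0.00230 rad

J = π(d_o⁴ − d_i⁴)/32 = π(0.0695⁴ − 0.0473⁴)/32 = 1.799×10^-6 m⁴.
θ = T·L/(G·J) = 628.0 × 0.515 / (78.1×10⁹ × 1.799×10^-6) = 2.302×10^-3 rad.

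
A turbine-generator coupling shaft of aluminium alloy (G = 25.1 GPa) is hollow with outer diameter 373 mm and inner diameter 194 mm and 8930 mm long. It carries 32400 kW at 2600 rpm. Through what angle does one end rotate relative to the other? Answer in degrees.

1.38°

ω = 2π·2600/60 = 272.3 rad/s, so T = P/ω = 32400×10³ / 272.3 = 119000 N·m.
J = π(d_o⁴ − d_i⁴)/32 = π(0.373⁴ − 0.194⁴)/32 = 1.761×10^-3 m⁴.
θ = T·L/(G·J) = 119000 × 8.93 / (25.1×10⁹ × 1.761×10^-3) = 0.02404 rad.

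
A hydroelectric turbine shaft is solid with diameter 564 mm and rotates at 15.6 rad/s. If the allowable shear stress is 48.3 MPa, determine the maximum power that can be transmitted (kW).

J = πd⁴/32 = π(0.564)⁴/32 = 9.934×10^-3 m⁴.
T_max = τ_allow·J/r = 4.83×10^7 × 9.934×10^-3 / 0.282 = 1.701e6 N·m.
ω = 15.6 rad/s, so P_max = T_max·ω = 2.654×10^7 W.

26500 kW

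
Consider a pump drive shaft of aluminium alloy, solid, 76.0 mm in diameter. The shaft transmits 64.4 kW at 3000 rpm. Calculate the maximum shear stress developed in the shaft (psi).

ω = 2π·3000/60 = 314.2 rad/s, so T = P/ω = 64.4×10³ / 314.2 = 205.0 N·m.
J = πd⁴/32 = π(0.0760)⁴/32 = 3.275×10^-6 m⁴.
τ_max = T·r/J = 205.0 × 0.0380 / 3.275×10^-6 = 2.378×10^6 Pa.

345 psi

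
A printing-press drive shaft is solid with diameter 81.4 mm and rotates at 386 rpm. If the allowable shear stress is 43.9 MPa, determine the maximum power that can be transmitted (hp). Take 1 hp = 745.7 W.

J = πd⁴/32 = π(0.0814)⁴/32 = 4.310×10^-6 m⁴.
T_max = τ_allow·J/r = 4.39×10^7 × 4.310×10^-6 / 0.0407 = 4649 N·m.
ω = 2π·386/60 = 40.42 rad/s, so P_max = T_max·ω = 1.879×10^5 W.

252 hp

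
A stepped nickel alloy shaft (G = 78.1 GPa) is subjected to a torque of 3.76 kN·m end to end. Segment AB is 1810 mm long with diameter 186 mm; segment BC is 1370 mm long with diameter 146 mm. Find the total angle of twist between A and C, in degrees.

J_AB = π(0.186)⁴/32 = 1.18×10^-4 m⁴; J_BC = π(0.146)⁴/32 = 4.46×10^-5 m⁴.
θ = (T/G)·Σ L_i/J_i = (3760/78.1×10⁹)·(1.81/1.18×10^-4 + 1.37/4.46×10^-5) = 2.220×10^-3 rad.

0.127°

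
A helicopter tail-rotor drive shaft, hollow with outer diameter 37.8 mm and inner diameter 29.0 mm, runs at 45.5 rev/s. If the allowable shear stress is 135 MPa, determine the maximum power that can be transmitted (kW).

267 kW

J = π(d_o⁴ − d_i⁴)/32 = π(0.0378⁴ − 0.0290⁴)/32 = 1.310×10^-7 m⁴.
T_max = τ_allow·J/r = 1.35×10^8 × 1.310×10^-7 / 0.0189 = 935.7 N·m.
ω = 2π·45.5 = 285.9 rad/s, so P_max = T_max·ω = 2.675×10^5 W.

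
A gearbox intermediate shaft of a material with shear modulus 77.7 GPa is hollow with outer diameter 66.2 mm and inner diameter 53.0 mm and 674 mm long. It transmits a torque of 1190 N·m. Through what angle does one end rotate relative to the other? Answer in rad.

J = π(d_o⁴ − d_i⁴)/32 = π(0.0662⁴ − 0.0530⁴)/32 = 1.111×10^-6 m⁴.
θ = T·L/(G·J) = 1190 × 0.674 / (77.7×10⁹ × 1.111×10^-6) = 9.292×10^-3 rad.

0.00929 rad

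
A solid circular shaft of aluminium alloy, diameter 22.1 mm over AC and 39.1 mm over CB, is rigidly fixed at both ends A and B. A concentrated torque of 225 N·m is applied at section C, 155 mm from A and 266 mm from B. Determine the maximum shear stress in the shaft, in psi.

2370 psi

Compatibility: T_A·a/J_AC = T_B·b/J_CB with T_A + T_B = T₀.
J_AC = 2.34×10^-8 m⁴, J_CB = 2.29×10^-7 m⁴, so T_A = T₀·(J_AC/a)/((J_AC/a)+(J_CB/b)) = 33.54 N·m, T_B = 191.5 N·m.
τ in each portion: τ_AC = 1.58×10^7 Pa, τ_CB = 1.63×10^7 Pa; maximum is in CB.
τ_max = T_CB·r/J = 191.5·0.0196/2.29×10^-7 = 1.631×10^7 Pa.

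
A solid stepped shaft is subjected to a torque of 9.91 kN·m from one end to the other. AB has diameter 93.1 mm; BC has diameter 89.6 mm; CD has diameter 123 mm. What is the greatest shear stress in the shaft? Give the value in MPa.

Under the same torque, τ_max = 16T/(πd³) is largest where d is smallest — segment BC (d = 89.6 mm).
τ_max = 16·9910/(π·(0.0896)³) = 7.016×10^7 Pa.

70.2 MPa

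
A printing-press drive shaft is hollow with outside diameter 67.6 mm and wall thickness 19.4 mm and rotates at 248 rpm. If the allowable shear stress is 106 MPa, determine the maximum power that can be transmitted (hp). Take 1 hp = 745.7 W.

217 hp

J = π(d_o⁴ − d_i⁴)/32 = π(0.0676⁴ − 0.0288⁴)/32 = 1.983×10^-6 m⁴.
T_max = τ_allow·J/r = 1.06×10^8 × 1.983×10^-6 / 0.0338 = 6218 N·m.
ω = 2π·248/60 = 25.97 rad/s, so P_max = T_max·ω = 1.615×10^5 W.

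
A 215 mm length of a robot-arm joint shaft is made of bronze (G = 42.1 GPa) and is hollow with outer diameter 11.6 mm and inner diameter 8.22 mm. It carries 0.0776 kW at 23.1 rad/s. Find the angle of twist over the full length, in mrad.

ω = 23.1 rad/s, so T = P/ω = 0.0776×10³ / 23.10 = 3.359 N·m.
J = π(d_o⁴ − d_i⁴)/32 = π(0.0116⁴ − 0.00822⁴)/32 = 1.329×10^-9 m⁴.
θ = T·L/(G·J) = 3.359 × 0.215 / (42.1×10⁹ × 1.329×10^-9) = 0.01291 rad.

12.9 mrad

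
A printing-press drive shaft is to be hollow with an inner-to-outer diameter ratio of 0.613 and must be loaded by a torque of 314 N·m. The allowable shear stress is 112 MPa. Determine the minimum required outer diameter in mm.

For a hollow shaft with d_i/d_o = 0.613: τ_max = 16T/(π d_o³ (1−k⁴)), so d_o = [16T/(π τ_allow (1−k⁴))]^(1/3) = [16·314.0/(π·1.12×10^8·0.8588)]^(1/3) = 0.02552 m.

25.5 mm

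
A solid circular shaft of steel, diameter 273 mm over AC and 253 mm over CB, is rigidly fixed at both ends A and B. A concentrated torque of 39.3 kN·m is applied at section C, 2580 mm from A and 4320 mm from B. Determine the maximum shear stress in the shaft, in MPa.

6.83 MPa

Compatibility: T_A·a/J_AC = T_B·b/J_CB with T_A + T_B = T₀.
J_AC = 5.45×10^-4 m⁴, J_CB = 4.02×10^-4 m⁴, so T_A = T₀·(J_AC/a)/((J_AC/a)+(J_CB/b)) = 27280 N·m, T_B = 12020 N·m.
τ in each portion: τ_AC = 6.83×10^6 Pa, τ_CB = 3.78×10^6 Pa; maximum is in AC.
τ_max = T_AC·r/J = 27280·0.137/5.45×10^-4 = 6.829×10^6 Pa.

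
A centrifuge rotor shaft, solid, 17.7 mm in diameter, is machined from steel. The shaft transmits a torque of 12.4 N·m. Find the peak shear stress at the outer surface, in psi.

1650 psi

J = πd⁴/32 = π(0.0177)⁴/32 = 9.636×10^-9 m⁴.
τ_max = T·r/J = 12.40 × 0.00885 / 9.636×10^-9 = 1.139×10^7 Pa.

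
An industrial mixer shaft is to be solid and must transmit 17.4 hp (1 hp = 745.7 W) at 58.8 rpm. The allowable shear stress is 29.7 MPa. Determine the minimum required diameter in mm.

ω = 2π·58.8/60 = 6.158 rad/s, so T = P/ω = 17.4×745.7 / 6.158 = 2107 N·m.
For a solid shaft τ_max = 16T/(πd³), so d = (16T/(π τ_allow))^(1/3) = (16·2107/(π·2.97×10^7))^(1/3) = 0.07123 m.

71.2 mm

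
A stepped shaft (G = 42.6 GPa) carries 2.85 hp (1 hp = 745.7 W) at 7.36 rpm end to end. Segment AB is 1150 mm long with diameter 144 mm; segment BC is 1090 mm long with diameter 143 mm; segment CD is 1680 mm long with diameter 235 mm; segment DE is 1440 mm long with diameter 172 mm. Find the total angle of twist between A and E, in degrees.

0.282°

ω = 2π·7.36/60 = 0.7707 rad/s, so T = P/ω = 2.85×745.7 / 0.7707 = 2757 N·m.
J_AB = π(0.144)⁴/32 = 4.22×10^-5 m⁴; J_BC = π(0.143)⁴/32 = 4.11×10^-5 m⁴; J_CD = π(0.235)⁴/32 = 2.99×10^-4 m⁴; J_DE = π(0.172)⁴/32 = 8.59×10^-5 m⁴.
θ = (T/G)·Σ L_i/J_i = (2757/42.6×10⁹)·(1.15/4.22×10^-5 + 1.09/4.11×10^-5 + 1.68/2.99×10^-4 + 1.44/8.59×10^-5) = 4.930×10^-3 rad.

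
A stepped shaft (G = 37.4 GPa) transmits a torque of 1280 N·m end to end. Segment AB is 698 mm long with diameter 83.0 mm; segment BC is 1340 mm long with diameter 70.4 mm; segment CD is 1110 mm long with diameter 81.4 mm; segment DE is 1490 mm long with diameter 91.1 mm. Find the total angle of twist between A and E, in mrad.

J_AB = π(0.0830)⁴/32 = 4.66×10^-6 m⁴; J_BC = π(0.0704)⁴/32 = 2.41×10^-6 m⁴; J_CD = π(0.0814)⁴/32 = 4.31×10^-6 m⁴; J_DE = π(0.0911)⁴/32 = 6.76×10^-6 m⁴.
θ = (T/G)·Σ L_i/J_i = (1280/37.4×10⁹)·(0.698/4.66×10^-6 + 1.34/2.41×10^-6 + 1.11/4.31×10^-6 + 1.49/6.76×10^-6) = 0.04050 rad.

40.5 mrad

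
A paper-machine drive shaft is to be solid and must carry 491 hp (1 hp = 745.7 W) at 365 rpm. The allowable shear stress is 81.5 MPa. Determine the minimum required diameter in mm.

ω = 2π·365/60 = 38.22 rad/s, so T = P/ω = 491×745.7 / 38.22 = 9579 N·m.
For a solid shaft τ_max = 16T/(πd³), so d = (16T/(π τ_allow))^(1/3) = (16·9579/(π·8.15×10^7))^(1/3) = 0.08428 m.

84.3 mm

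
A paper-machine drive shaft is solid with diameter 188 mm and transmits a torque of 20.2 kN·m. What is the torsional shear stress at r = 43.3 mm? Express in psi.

J = πd⁴/32 = π(0.188)⁴/32 = 1.226×10^-4 m⁴.
Shear stress varies linearly with radius: τ = T·r/J = 20200 × 0.0433 / 1.226×10^-4 = 7.132×10^6 Pa.

1030 psi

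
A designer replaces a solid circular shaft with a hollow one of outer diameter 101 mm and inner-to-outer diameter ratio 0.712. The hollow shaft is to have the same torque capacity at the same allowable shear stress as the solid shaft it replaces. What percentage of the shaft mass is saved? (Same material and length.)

Equal τ_max and T ⇒ the solid shaft needs d_s³ = d_o³(1−k⁴), so d_s = 101·(1−0.712⁴)^(1/3) = 91.48 mm.
Area ratio A_h/A_s = d_o²(1−k²)/d_s² = (1−k²)/(1−k⁴)^(2/3) = 0.6010.
Mass saving = 1 − 0.6010 = 39.9 %.

39.9 %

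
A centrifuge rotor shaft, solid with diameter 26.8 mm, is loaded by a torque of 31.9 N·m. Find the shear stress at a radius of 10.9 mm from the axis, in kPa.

6870 kPa

J = πd⁴/32 = π(0.0268)⁴/32 = 5.065×10^-8 m⁴.
Shear stress varies linearly with radius: τ = T·r/J = 31.90 × 0.0109 / 5.065×10^-8 = 6.866×10^6 Pa.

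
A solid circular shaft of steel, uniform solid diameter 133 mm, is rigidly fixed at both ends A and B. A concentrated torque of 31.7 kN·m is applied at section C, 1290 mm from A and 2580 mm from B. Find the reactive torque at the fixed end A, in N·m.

With uniform GJ and both ends fixed, compatibility θ_AC = θ_CB gives T_A·a = T_B·b, together with T_A + T_B = T₀.
T_A = T₀·b/(a+b) = 31700·2580/3870 = 21130 N·m; T_B = 10570 N·m.

21100 N·m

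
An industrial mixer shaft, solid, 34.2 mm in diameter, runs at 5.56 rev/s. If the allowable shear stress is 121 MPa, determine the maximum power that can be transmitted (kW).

J = πd⁴/32 = π(0.0342)⁴/32 = 1.343×10^-7 m⁴.
T_max = τ_allow·J/r = 1.21×10^8 × 1.343×10^-7 / 0.0171 = 950.4 N·m.
ω = 2π·5.56 = 34.93 rad/s, so P_max = T_max·ω = 3.320×10^4 W.

33.2 kW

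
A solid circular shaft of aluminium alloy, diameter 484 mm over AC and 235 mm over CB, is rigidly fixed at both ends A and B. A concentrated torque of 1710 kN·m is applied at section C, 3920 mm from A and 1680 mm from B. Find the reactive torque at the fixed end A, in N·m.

Compatibility: T_A·a/J_AC = T_B·b/J_CB with T_A + T_B = T₀.
J_AC = 5.39×10^-3 m⁴, J_CB = 2.99×10^-4 m⁴, so T_A = T₀·(J_AC/a)/((J_AC/a)+(J_CB/b)) = 1.514e6 N·m, T_B = 196300 N·m.

1.51e6 N·m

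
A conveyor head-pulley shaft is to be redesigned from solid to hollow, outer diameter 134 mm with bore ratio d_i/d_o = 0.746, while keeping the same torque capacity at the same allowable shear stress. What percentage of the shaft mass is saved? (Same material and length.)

43.2 %

Equal τ_max and T ⇒ the solid shaft needs d_s³ = d_o³(1−k⁴), so d_s = 134·(1−0.746⁴)^(1/3) = 118.4 mm.
Area ratio A_h/A_s = d_o²(1−k²)/d_s² = (1−k²)/(1−k⁴)^(2/3) = 0.5678.
Mass saving = 1 − 0.5678 = 43.2 %.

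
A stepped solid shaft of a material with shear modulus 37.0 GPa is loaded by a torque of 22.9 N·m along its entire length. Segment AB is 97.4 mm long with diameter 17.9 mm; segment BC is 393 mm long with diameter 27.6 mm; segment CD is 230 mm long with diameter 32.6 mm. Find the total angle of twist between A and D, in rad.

0.0115 rad

J_AB = π(0.0179)⁴/32 = 1.01×10^-8 m⁴; J_BC = π(0.0276)⁴/32 = 5.70×10^-8 m⁴; J_CD = π(0.0326)⁴/32 = 1.11×10^-7 m⁴.
θ = (T/G)·Σ L_i/J_i = (22.90/37.0×10⁹)·(0.0974/1.01×10^-8 + 0.393/5.70×10^-8 + 0.230/1.11×10^-7) = 0.01153 rad.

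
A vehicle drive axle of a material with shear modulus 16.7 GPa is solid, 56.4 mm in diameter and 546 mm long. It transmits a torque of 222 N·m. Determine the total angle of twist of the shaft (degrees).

J = πd⁴/32 = π(0.0564)⁴/32 = 9.934×10^-7 m⁴.
θ = T·L/(G·J) = 222.0 × 0.546 / (16.7×10⁹ × 9.934×10^-7) = 7.307×10^-3 rad.

0.419°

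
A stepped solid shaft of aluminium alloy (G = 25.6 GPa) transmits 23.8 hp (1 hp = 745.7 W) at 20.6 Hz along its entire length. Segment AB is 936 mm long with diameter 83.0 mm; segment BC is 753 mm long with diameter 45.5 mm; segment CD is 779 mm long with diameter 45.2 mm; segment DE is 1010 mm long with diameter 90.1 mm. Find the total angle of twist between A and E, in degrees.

1.24°

ω = 2π·20.6 = 129.4 rad/s, so T = P/ω = 23.8×745.7 / 129.4 = 137.1 N·m.
J_AB = π(0.0830)⁴/32 = 4.66×10^-6 m⁴; J_BC = π(0.0455)⁴/32 = 4.21×10^-7 m⁴; J_CD = π(0.0452)⁴/32 = 4.10×10^-7 m⁴; J_DE = π(0.0901)⁴/32 = 6.47×10^-6 m⁴.
θ = (T/G)·Σ L_i/J_i = (137.1/25.6×10⁹)·(0.936/4.66×10^-6 + 0.753/4.21×10^-7 + 0.779/4.10×10^-7 + 1.01/6.47×10^-6) = 0.02168 rad.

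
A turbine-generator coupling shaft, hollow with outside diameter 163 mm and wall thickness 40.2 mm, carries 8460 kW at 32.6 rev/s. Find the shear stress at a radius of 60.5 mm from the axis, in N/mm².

38.6 N/mm²

ω = 2π·32.6 = 204.8 rad/s, so T = P/ω = 8460×10³ / 204.8 = 41300 N·m.
J = π(d_o⁴ − d_i⁴)/32 = π(0.163⁴ − 0.0826⁴)/32 = 6.473×10^-5 m⁴.
Shear stress varies linearly with radius: τ = T·r/J = 41300 × 0.0605 / 6.473×10^-5 = 3.860×10^7 Pa.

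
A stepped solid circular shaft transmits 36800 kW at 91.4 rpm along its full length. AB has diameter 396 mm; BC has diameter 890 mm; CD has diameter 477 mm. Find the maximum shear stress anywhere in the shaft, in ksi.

45.7 ksi

ω = 2π·91.4/60 = 9.571 rad/s, so T = P/ω = 36800×10³ / 9.571 = 3.845e6 N·m.
Under the same torque, τ_max = 16T/(πd³) is largest where d is smallest — segment AB (d = 396 mm).
τ_max = 16·3.845e6/(π·(0.396)³) = 3.153×10^8 Pa.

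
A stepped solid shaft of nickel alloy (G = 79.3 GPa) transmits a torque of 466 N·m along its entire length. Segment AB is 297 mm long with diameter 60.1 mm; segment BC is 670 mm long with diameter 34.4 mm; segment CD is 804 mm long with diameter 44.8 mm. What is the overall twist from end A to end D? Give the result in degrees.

2.40°

J_AB = π(0.0601)⁴/32 = 1.28×10^-6 m⁴; J_BC = π(0.0344)⁴/32 = 1.37×10^-7 m⁴; J_CD = π(0.0448)⁴/32 = 3.95×10^-7 m⁴.
θ = (T/G)·Σ L_i/J_i = (466.0/79.3×10⁹)·(0.297/1.28×10^-6 + 0.670/1.37×10^-7 + 0.804/3.95×10^-7) = 0.04195 rad.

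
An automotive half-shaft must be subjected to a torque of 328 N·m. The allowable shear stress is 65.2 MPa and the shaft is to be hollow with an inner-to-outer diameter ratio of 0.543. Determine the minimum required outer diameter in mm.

For a hollow shaft with d_i/d_o = 0.543: τ_max = 16T/(π d_o³ (1−k⁴)), so d_o = [16T/(π τ_allow (1−k⁴))]^(1/3) = [16·328.0/(π·6.52×10^7·0.9131)]^(1/3) = 0.03039 m.

30.4 mm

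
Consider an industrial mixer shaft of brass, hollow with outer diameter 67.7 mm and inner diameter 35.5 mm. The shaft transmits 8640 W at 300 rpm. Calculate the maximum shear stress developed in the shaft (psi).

708 psi

ω = 2π·300/60 = 31.42 rad/s, so T = P/ω = 8640 / 31.42 = 275.0 N·m.
J = π(d_o⁴ − d_i⁴)/32 = π(0.0677⁴ − 0.0355⁴)/32 = 1.906×10^-6 m⁴.
τ_max = T·r/J = 275.0 × 0.0338 / 1.906×10^-6 = 4.883×10^6 Pa.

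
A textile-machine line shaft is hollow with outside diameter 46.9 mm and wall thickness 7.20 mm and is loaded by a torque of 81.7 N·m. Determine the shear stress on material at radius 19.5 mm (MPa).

J = π(d_o⁴ − d_i⁴)/32 = π(0.0469⁴ − 0.0325⁴)/32 = 3.655×10^-7 m⁴.
Shear stress varies linearly with radius: τ = T·r/J = 81.70 × 0.0195 / 3.655×10^-7 = 4.359×10^6 Pa.

4.36 MPa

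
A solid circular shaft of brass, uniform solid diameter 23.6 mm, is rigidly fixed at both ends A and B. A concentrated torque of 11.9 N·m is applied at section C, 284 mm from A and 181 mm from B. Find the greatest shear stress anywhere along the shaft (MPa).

With uniform GJ and both ends fixed, compatibility θ_AC = θ_CB gives T_A·a = T_B·b, together with T_A + T_B = T₀.
T_A = T₀·b/(a+b) = 11.90·181/465.0 = 4.632 N·m; T_B = 7.268 N·m.
τ in each portion: τ_AC = 1.79×10^6 Pa, τ_CB = 2.82×10^6 Pa; maximum is in CB.
τ_max = T_CB·r/J = 7.268·0.0118/3.05×10^-8 = 2.816×10^6 Pa.

2.82 MPa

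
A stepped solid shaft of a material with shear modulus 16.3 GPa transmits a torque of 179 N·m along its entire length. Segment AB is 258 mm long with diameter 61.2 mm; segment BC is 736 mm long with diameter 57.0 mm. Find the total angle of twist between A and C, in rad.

0.00986 rad

J_AB = π(0.0612)⁴/32 = 1.38×10^-6 m⁴; J_BC = π(0.0570)⁴/32 = 1.04×10^-6 m⁴.
θ = (T/G)·Σ L_i/J_i = (179.0/16.3×10⁹)·(0.258/1.38×10^-6 + 0.736/1.04×10^-6) = 9.856×10^-3 rad.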